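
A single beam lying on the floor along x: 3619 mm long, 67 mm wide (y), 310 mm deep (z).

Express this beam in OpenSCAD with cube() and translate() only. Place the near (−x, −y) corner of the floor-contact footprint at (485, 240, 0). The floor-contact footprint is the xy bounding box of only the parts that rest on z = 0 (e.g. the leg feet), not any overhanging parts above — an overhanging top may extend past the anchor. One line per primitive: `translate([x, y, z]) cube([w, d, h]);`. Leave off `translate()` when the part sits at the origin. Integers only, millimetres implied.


translate([485, 240, 0]) cube([3619, 67, 310]);


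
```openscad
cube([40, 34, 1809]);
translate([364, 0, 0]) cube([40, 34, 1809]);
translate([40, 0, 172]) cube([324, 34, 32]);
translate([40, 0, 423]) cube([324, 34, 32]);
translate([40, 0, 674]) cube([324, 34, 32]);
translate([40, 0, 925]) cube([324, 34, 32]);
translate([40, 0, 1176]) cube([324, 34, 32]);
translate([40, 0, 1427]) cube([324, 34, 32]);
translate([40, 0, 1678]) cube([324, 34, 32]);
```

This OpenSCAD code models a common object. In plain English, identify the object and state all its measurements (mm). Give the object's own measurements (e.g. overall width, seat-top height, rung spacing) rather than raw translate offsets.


A straight ladder. Two 40×34 mm vertical rails, 1809 mm tall, stand 404 mm apart (outside-to-outside) with their front faces coplanar on the −y side. 7 rungs, each 34 mm deep and 32 mm tall, span between the inner faces of the rails, front faces flush with the rails. The lowest rung's underside is at z = 172 mm and rungs are spaced 251 mm apart (underside to underside).


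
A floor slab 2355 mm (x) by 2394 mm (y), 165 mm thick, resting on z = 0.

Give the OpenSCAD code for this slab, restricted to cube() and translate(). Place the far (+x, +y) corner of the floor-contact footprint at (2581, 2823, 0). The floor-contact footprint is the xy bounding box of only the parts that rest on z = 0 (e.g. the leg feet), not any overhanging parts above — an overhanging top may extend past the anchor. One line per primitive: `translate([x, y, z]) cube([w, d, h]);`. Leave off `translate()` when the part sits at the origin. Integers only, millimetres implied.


translate([226, 429, 0]) cube([2355, 2394, 165]);


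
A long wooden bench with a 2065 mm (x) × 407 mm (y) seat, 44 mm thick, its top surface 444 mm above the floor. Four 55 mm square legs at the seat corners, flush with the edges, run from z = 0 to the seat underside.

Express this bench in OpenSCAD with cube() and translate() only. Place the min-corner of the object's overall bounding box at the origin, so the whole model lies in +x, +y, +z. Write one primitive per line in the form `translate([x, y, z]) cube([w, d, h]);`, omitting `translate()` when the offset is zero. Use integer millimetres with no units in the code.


// leg_h = 444 − 44 = 400
translate([0, 0, 400]) cube([2065, 407, 44]);
cube([55, 55, 400]);
translate([0, 352, 0]) cube([55, 55, 400]);
translate([2010, 0, 0]) cube([55, 55, 400]);
translate([2010, 352, 0]) cube([55, 55, 400]);


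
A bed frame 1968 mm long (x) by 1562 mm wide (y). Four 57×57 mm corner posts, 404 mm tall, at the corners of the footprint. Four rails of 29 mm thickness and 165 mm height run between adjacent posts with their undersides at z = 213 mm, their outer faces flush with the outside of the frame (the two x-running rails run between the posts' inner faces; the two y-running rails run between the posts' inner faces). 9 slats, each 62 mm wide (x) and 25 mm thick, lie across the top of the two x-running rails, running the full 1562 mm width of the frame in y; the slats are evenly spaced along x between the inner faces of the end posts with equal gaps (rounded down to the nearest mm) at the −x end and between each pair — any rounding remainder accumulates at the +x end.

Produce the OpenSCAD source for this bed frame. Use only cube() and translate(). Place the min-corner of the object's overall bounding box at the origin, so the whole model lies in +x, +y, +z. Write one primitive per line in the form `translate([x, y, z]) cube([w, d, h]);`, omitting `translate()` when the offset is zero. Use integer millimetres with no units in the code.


// slat z = rail_z + rail_h = 213 + 165 = 378
// slat gap = ⌊(1854 − 9·62) / 10⌋ = 129
cube([57, 57, 404]);
translate([0, 1505, 0]) cube([57, 57, 404]);
translate([1911, 0, 0]) cube([57, 57, 404]);
translate([1911, 1505, 0]) cube([57, 57, 404]);
translate([57, 0, 213]) cube([1854, 29, 165]);
translate([57, 1533, 213]) cube([1854, 29, 165]);
translate([0, 57, 213]) cube([29, 1448, 165]);
translate([1939, 57, 213]) cube([29, 1448, 165]);
translate([186, 0, 378]) cube([62, 1562, 25]);
translate([377, 0, 378]) cube([62, 1562, 25]);
translate([568, 0, 378]) cube([62, 1562, 25]);
translate([759, 0, 378]) cube([62, 1562, 25]);
translate([950, 0, 378]) cube([62, 1562, 25]);
translate([1141, 0, 378]) cube([62, 1562, 25]);
translate([1332, 0, 378]) cube([62, 1562, 25]);
translate([1523, 0, 378]) cube([62, 1562, 25]);
translate([1714, 0, 378]) cube([62, 1562, 25]);


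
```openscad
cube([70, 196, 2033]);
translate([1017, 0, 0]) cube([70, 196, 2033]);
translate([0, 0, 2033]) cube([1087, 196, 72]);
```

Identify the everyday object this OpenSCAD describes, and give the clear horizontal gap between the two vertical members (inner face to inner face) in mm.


A door frame. The clear opening width is 947 mm.

Two 2033 mm tall posts with a header on top — a door frame. The left jamb is 70 mm wide at x = 0; the right jamb starts at x = 1017. The clear opening is 1017 − 70 = 947 mm.


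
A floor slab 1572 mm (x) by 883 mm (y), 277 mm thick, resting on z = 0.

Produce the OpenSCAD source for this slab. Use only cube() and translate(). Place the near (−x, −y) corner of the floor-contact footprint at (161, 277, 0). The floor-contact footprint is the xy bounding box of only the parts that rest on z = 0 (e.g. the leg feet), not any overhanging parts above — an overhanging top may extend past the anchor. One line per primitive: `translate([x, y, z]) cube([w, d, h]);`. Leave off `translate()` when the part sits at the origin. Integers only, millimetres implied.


translate([161, 277, 0]) cube([1572, 883, 277]);


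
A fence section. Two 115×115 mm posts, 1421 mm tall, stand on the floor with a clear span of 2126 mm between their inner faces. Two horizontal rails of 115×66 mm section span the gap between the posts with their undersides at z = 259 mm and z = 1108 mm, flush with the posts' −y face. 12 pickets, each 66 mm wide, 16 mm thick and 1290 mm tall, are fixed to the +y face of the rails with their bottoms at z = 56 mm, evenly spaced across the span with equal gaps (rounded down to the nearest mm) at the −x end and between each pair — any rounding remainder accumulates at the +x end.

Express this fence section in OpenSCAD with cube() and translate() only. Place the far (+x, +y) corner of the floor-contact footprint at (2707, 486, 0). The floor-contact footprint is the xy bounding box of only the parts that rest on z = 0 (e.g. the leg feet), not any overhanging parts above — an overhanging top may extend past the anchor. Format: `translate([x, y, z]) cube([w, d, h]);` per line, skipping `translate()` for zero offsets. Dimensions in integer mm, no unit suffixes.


translate([351, 371, 0]) cube([115, 115, 1421]);
translate([2592, 371, 0]) cube([115, 115, 1421]);
translate([466, 371, 259]) cube([2126, 115, 66]);
translate([466, 371, 1108]) cube([2126, 115, 66]);
translate([568, 486, 56]) cube([66, 16, 1290]);
translate([736, 486, 56]) cube([66, 16, 1290]);
translate([904, 486, 56]) cube([66, 16, 1290]);
translate([1072, 486, 56]) cube([66, 16, 1290]);
translate([1240, 486, 56]) cube([66, 16, 1290]);
translate([1408, 486, 56]) cube([66, 16, 1290]);
translate([1576, 486, 56]) cube([66, 16, 1290]);
translate([1744, 486, 56]) cube([66, 16, 1290]);
translate([1912, 486, 56]) cube([66, 16, 1290]);
translate([2080, 486, 56]) cube([66, 16, 1290]);
translate([2248, 486, 56]) cube([66, 16, 1290]);
translate([2416, 486, 56]) cube([66, 16, 1290]);


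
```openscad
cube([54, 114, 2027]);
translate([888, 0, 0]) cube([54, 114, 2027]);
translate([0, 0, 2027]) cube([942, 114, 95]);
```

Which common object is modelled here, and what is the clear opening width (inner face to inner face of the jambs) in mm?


A door frame. The clear opening width is 834 mm.

Two 2027 mm tall posts with a header on top — a door frame. The left jamb is 54 mm wide at x = 0; the right jamb starts at x = 888. The clear opening is 888 − 54 = 834 mm.


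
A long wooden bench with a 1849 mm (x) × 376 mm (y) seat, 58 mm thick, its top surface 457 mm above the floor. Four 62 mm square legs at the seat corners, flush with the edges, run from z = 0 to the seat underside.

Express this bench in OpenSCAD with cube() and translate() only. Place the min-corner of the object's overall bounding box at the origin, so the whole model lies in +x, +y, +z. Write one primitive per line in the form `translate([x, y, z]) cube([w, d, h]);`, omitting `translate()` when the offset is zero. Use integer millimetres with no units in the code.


// leg_h = 457 − 58 = 399
translate([0, 0, 399]) cube([1849, 376, 58]);
cube([62, 62, 399]);
translate([0, 314, 0]) cube([62, 62, 399]);
translate([1787, 0, 0]) cube([62, 62, 399]);
translate([1787, 314, 0]) cube([62, 62, 399]);


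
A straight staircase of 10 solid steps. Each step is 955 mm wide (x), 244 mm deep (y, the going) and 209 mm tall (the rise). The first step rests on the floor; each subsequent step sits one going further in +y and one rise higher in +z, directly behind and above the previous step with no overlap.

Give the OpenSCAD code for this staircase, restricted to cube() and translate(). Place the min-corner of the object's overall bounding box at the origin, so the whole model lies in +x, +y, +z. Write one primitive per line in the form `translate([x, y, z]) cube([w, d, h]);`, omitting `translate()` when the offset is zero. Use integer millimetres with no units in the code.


cube([955, 244, 209]);
translate([0, 244, 209]) cube([955, 244, 209]);
translate([0, 488, 418]) cube([955, 244, 209]);
translate([0, 732, 627]) cube([955, 244, 209]);
translate([0, 976, 836]) cube([955, 244, 209]);
translate([0, 1220, 1045]) cube([955, 244, 209]);
translate([0, 1464, 1254]) cube([955, 244, 209]);
translate([0, 1708, 1463]) cube([955, 244, 209]);
translate([0, 1952, 1672]) cube([955, 244, 209]);
translate([0, 2196, 1881]) cube([955, 244, 209]);


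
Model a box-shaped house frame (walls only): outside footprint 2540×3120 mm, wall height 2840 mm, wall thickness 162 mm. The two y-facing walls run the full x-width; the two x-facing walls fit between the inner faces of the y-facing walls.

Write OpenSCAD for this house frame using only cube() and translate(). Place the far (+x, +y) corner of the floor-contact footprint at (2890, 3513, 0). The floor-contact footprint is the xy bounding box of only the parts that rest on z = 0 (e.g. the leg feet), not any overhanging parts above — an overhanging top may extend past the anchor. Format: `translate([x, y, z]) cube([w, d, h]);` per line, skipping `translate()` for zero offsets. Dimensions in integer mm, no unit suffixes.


translate([350, 393, 0]) cube([2540, 162, 2840]);
translate([350, 3351, 0]) cube([2540, 162, 2840]);
translate([350, 555, 0]) cube([162, 2796, 2840]);
translate([2728, 555, 0]) cube([162, 2796, 2840]);


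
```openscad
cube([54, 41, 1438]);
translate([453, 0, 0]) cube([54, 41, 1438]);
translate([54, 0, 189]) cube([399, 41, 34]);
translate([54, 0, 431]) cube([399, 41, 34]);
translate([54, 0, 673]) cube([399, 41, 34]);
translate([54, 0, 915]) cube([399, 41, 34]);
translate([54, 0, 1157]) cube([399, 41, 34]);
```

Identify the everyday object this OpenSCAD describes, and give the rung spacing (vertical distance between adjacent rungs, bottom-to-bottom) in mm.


A ladder. The rung spacing is 242 mm.

Two tall 54×41 posts with 5 short bars between them — a ladder. Adjacent rungs sit at z = 189 and z = 431, so the spacing is 431 − 189 = 242 mm.


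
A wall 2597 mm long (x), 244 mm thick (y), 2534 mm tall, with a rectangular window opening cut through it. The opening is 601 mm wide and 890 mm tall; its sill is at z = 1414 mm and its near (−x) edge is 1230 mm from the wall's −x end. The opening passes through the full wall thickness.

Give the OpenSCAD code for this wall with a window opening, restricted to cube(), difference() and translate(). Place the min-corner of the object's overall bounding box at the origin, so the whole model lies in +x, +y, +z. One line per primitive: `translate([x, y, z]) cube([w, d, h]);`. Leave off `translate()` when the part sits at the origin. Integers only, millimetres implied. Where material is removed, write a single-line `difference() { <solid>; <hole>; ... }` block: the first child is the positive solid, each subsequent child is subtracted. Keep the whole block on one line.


difference() { cube([2597, 244, 2534]); translate([1230, 0, 1414]) cube([601, 244, 890]); }


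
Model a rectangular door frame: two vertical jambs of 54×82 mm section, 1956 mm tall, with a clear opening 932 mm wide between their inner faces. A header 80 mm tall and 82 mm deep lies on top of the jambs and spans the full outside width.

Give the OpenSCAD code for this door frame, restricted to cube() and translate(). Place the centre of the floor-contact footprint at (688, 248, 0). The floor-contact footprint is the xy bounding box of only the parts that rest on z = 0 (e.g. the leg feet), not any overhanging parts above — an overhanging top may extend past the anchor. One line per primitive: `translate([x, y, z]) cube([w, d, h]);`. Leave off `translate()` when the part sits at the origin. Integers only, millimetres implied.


translate([168, 207, 0]) cube([54, 82, 1956]);
translate([1154, 207, 0]) cube([54, 82, 1956]);
translate([168, 207, 1956]) cube([1040, 82, 80]);


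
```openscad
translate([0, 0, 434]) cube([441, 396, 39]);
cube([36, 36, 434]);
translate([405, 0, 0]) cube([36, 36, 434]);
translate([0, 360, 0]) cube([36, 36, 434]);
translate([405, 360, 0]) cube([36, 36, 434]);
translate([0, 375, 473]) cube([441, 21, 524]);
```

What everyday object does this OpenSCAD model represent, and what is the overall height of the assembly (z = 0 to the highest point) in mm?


A chair. The overall height is 997 mm.

A slab on four corner posts with a tall panel at the back — a chair. The seat slab sits at z = 434 with thickness 39, and the 524 mm backrest starts at the seat top, so the overall height is 434 + 39 + 524 = 997 mm.


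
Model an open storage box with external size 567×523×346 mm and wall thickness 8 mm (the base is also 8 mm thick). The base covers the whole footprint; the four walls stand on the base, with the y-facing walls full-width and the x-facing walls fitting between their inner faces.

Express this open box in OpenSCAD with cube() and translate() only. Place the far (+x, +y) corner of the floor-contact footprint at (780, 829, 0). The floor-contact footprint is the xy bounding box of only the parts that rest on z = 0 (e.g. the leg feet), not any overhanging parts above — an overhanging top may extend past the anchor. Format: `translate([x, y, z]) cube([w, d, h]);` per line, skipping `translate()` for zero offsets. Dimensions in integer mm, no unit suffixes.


translate([213, 306, 0]) cube([567, 523, 8]);
translate([213, 306, 8]) cube([567, 8, 338]);
translate([213, 821, 8]) cube([567, 8, 338]);
translate([213, 314, 8]) cube([8, 507, 338]);
translate([772, 314, 8]) cube([8, 507, 338]);


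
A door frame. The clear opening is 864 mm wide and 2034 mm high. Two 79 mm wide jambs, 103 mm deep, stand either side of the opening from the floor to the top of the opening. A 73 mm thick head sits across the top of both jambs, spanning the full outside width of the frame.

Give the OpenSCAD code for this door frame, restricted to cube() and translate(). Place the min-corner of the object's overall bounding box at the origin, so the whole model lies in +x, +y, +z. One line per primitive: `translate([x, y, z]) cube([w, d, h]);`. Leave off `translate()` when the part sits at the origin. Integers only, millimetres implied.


cube([79, 103, 2034]);
translate([943, 0, 0]) cube([79, 103, 2034]);
translate([0, 0, 2034]) cube([1022, 103, 73]);


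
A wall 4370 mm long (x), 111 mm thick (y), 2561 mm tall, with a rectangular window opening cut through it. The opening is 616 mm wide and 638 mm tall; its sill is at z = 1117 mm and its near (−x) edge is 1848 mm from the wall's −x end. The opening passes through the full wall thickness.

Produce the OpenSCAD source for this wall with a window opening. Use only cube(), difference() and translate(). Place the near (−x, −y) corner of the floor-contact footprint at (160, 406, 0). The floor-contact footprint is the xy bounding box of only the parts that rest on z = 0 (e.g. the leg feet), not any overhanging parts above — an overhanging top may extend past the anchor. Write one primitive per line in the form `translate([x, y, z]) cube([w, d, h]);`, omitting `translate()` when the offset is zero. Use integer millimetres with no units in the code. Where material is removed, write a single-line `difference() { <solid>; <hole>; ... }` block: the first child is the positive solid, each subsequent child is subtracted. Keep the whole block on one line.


difference() { translate([160, 406, 0]) cube([4370, 111, 2561]); translate([2008, 406, 1117]) cube([616, 111, 638]); }


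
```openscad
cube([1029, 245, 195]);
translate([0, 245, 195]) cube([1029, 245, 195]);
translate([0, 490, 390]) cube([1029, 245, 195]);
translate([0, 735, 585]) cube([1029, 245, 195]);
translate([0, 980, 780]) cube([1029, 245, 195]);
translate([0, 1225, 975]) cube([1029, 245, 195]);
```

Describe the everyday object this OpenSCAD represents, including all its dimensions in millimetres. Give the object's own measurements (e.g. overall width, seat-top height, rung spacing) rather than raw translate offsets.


A straight staircase of 6 solid steps. Each step is 1029 mm wide (x), 245 mm deep (y, the going) and 195 mm tall (the rise). The first step rests on the floor; each subsequent step sits one going further in +y and one rise higher in +z, directly behind and above the previous step with no overlap.


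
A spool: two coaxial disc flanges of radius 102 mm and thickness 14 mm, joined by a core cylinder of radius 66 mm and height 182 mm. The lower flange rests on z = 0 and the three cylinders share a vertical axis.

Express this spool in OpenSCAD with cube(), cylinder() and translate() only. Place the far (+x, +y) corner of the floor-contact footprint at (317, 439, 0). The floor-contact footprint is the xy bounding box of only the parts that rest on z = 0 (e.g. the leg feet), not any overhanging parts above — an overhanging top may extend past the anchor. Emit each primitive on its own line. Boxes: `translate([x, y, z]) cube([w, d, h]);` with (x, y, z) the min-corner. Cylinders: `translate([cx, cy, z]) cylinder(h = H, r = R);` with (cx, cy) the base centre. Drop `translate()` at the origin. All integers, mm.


translate([215, 337, 0]) cylinder(h = 14, r = 102);
translate([215, 337, 14]) cylinder(h = 182, r = 66);
translate([215, 337, 196]) cylinder(h = 14, r = 102);


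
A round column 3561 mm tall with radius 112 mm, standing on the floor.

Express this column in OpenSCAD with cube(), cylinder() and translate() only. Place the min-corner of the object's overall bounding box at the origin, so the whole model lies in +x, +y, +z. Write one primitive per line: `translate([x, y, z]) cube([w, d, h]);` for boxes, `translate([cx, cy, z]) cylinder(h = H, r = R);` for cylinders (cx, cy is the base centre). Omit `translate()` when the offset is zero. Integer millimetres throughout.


translate([112, 112, 0]) cylinder(h = 3561, r = 112);


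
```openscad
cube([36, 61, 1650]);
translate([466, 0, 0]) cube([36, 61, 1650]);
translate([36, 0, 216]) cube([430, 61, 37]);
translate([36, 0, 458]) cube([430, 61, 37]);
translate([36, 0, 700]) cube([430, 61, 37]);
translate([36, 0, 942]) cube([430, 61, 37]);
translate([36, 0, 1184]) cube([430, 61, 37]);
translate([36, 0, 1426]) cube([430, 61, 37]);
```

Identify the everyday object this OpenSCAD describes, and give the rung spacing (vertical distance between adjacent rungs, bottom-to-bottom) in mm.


A ladder. The rung spacing is 242 mm.

Two tall 36×61 posts with 6 short bars between them — a ladder. Adjacent rungs sit at z = 216 and z = 458, so the spacing is 458 − 216 = 242 mm.


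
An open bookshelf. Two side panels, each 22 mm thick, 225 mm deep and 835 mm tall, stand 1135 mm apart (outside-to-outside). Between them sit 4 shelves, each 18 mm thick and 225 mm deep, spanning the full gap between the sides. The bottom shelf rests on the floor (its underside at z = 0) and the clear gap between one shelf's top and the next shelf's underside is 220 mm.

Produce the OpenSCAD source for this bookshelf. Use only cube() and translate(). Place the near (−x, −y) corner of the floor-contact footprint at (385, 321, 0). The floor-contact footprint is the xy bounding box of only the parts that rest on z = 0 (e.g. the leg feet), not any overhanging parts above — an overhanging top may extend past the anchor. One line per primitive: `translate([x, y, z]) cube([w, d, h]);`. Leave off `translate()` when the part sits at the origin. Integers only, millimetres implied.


translate([385, 321, 0]) cube([22, 225, 835]);
translate([1498, 321, 0]) cube([22, 225, 835]);
translate([407, 321, 0]) cube([1091, 225, 18]);
translate([407, 321, 238]) cube([1091, 225, 18]);
translate([407, 321, 476]) cube([1091, 225, 18]);
translate([407, 321, 714]) cube([1091, 225, 18]);


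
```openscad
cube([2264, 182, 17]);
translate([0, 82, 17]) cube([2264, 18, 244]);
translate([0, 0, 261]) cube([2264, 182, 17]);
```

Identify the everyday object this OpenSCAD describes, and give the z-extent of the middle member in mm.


An I-beam. The web height is 244 mm.

Two wide flanges with a thin centred web — an I-beam. Overall 278 mm minus two 17 mm flanges gives a web of 278 − 2·17 = 244 mm.


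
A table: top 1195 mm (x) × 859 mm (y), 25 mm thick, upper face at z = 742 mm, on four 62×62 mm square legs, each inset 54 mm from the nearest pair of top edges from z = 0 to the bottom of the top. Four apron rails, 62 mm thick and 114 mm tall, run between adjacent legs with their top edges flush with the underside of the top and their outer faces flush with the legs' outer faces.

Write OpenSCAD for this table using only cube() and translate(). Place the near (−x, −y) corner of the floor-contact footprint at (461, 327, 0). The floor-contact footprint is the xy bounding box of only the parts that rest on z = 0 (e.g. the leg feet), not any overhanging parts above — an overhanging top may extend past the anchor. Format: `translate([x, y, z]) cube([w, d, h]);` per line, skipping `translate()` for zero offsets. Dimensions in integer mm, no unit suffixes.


// leg_h = 742 - 25 = 717
// apron z = 717 - 114 = 603
translate([407, 273, 717]) cube([1195, 859, 25]);
translate([461, 327, 0]) cube([62, 62, 717]);
translate([1486, 327, 0]) cube([62, 62, 717]);
translate([461, 1016, 0]) cube([62, 62, 717]);
translate([1486, 1016, 0]) cube([62, 62, 717]);
translate([523, 327, 603]) cube([963, 62, 114]);
translate([523, 1016, 603]) cube([963, 62, 114]);
translate([461, 389, 603]) cube([62, 627, 114]);
translate([1486, 389, 603]) cube([62, 627, 114]);


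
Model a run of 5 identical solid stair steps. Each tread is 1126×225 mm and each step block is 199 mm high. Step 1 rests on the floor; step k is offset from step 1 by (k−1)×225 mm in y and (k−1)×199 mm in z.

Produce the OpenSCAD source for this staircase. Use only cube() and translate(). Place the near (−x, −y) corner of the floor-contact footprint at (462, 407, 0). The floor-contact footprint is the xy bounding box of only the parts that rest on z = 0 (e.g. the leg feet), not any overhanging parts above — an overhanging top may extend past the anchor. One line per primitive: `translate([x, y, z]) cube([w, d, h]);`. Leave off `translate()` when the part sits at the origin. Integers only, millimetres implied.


translate([462, 407, 0]) cube([1126, 225, 199]);
translate([462, 632, 199]) cube([1126, 225, 199]);
translate([462, 857, 398]) cube([1126, 225, 199]);
translate([462, 1082, 597]) cube([1126, 225, 199]);
translate([462, 1307, 796]) cube([1126, 225, 199]);


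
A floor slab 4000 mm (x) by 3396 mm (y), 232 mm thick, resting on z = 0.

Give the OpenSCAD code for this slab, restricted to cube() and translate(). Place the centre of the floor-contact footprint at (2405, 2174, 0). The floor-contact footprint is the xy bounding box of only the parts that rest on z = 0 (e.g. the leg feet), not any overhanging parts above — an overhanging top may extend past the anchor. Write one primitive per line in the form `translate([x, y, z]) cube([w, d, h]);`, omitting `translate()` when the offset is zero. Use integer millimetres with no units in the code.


translate([405, 476, 0]) cube([4000, 3396, 232]);


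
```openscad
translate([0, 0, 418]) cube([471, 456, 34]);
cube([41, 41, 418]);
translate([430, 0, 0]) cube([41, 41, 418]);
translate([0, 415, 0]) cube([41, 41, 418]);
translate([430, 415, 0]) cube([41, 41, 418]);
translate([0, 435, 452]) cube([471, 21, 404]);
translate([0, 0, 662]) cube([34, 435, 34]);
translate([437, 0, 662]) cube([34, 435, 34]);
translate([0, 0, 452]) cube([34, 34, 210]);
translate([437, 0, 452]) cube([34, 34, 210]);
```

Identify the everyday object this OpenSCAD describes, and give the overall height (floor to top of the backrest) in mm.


A chair. The overall height is 856 mm.

A slab on four corner posts with a tall panel at the back — a chair. The seat slab sits at z = 418 with thickness 34, and the 404 mm backrest starts at the seat top, so the overall height is 418 + 34 + 404 = 856 mm.


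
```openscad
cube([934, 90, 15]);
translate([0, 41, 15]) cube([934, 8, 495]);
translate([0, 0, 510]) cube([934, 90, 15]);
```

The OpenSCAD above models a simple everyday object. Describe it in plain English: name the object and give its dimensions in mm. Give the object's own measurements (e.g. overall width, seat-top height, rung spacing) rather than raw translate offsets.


An I-beam lying along x, 934 mm long. Overall section height 525 mm. Two flanges 90 mm wide (y) and 15 mm thick, one on the floor and one at the top; a web 8 mm thick runs between them, centred on the flange width.


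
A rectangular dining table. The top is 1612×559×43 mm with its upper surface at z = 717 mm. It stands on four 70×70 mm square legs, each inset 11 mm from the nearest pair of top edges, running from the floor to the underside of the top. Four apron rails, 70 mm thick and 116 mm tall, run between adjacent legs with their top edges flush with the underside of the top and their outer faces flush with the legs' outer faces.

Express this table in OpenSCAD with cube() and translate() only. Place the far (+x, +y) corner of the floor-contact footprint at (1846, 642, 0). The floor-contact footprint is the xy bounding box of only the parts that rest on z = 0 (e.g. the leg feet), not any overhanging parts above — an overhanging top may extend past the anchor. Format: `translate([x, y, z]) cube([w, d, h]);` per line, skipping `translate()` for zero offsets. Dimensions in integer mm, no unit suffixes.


translate([245, 94, 674]) cube([1612, 559, 43]);
translate([256, 105, 0]) cube([70, 70, 674]);
translate([1776, 105, 0]) cube([70, 70, 674]);
translate([256, 572, 0]) cube([70, 70, 674]);
translate([1776, 572, 0]) cube([70, 70, 674]);
translate([326, 105, 558]) cube([1450, 70, 116]);
translate([326, 572, 558]) cube([1450, 70, 116]);
translate([256, 175, 558]) cube([70, 397, 116]);
translate([1776, 175, 558]) cube([70, 397, 116]);


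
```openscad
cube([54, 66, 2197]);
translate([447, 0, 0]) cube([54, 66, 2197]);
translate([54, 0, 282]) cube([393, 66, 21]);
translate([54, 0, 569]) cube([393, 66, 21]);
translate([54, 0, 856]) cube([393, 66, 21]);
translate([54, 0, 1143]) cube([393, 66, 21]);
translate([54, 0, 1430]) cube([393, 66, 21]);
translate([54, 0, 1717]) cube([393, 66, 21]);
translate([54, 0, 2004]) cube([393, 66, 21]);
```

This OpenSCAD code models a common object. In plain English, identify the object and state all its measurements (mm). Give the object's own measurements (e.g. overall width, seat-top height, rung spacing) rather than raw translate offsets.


A straight ladder. Two 54×66 mm vertical rails, 2197 mm tall, stand 501 mm apart (outside-to-outside) with their front faces coplanar on the −y side. 7 rungs, each 66 mm deep and 21 mm tall, span between the inner faces of the rails, front faces flush with the rails. The lowest rung's underside is at z = 282 mm and rungs are spaced 287 mm apart (underside to underside).


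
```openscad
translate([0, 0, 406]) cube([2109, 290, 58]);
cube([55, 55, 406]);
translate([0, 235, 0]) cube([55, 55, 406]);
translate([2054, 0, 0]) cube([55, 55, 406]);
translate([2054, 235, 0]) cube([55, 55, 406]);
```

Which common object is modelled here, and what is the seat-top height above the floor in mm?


A bench. The seat-top height is 464 mm.

A long slab on four corner posts — a bench. The slab sits at z = 406 with thickness 58, so the top is 406 + 58 = 464 mm.


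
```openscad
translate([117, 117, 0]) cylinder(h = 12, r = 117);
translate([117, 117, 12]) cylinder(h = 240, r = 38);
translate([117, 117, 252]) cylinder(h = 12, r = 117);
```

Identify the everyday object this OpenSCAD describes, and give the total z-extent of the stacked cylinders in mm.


A spool. The overall height is 264 mm.

Three coaxial cylinders, large–small–large — a spool. Two 12 mm flanges and a 240 mm core give 12 + 240 + 12 = 264 mm.


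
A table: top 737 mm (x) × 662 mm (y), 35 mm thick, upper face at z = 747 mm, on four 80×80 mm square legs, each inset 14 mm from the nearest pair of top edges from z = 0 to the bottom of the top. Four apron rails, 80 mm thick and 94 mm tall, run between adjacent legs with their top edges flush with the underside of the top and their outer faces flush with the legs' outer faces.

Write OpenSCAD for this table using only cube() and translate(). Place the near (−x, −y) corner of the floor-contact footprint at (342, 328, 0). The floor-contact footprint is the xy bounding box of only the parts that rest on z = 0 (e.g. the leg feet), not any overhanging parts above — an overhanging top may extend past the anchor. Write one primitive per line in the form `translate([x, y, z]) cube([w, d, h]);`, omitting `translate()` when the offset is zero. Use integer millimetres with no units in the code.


// leg_h = 747 - 35 = 712
// apron z = 712 - 94 = 618
translate([328, 314, 712]) cube([737, 662, 35]);
translate([342, 328, 0]) cube([80, 80, 712]);
translate([971, 328, 0]) cube([80, 80, 712]);
translate([342, 882, 0]) cube([80, 80, 712]);
translate([971, 882, 0]) cube([80, 80, 712]);
translate([422, 328, 618]) cube([549, 80, 94]);
translate([422, 882, 618]) cube([549, 80, 94]);
translate([342, 408, 618]) cube([80, 474, 94]);
translate([971, 408, 618]) cube([80, 474, 94]);


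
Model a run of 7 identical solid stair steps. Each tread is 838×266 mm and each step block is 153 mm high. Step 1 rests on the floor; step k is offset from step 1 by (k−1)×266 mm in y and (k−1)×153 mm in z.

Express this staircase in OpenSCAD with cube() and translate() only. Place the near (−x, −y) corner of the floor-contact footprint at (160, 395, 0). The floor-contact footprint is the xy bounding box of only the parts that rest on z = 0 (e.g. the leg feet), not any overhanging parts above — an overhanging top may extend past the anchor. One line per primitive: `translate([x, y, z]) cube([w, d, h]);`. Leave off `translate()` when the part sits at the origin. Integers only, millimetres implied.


translate([160, 395, 0]) cube([838, 266, 153]);
translate([160, 661, 153]) cube([838, 266, 153]);
translate([160, 927, 306]) cube([838, 266, 153]);
translate([160, 1193, 459]) cube([838, 266, 153]);
translate([160, 1459, 612]) cube([838, 266, 153]);
translate([160, 1725, 765]) cube([838, 266, 153]);
translate([160, 1991, 918]) cube([838, 266, 153]);


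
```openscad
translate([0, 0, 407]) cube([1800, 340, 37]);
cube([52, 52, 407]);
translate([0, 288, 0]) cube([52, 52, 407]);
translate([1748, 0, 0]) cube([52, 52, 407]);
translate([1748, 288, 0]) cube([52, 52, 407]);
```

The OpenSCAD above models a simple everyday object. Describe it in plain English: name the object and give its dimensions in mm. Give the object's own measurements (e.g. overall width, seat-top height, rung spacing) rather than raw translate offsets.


A long wooden bench with a 1800 mm (x) × 340 mm (y) seat, 37 mm thick, its top surface 444 mm above the floor. Four 52 mm square legs at the seat corners, flush with the edges, run from z = 0 to the seat underside.


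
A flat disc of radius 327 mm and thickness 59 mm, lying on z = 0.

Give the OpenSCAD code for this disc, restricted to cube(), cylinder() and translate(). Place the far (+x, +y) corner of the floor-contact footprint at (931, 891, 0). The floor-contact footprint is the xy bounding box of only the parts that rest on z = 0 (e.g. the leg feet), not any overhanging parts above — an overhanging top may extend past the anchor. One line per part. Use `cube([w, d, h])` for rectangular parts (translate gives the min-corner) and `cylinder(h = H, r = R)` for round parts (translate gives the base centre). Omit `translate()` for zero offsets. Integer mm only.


translate([604, 564, 0]) cylinder(h = 59, r = 327);


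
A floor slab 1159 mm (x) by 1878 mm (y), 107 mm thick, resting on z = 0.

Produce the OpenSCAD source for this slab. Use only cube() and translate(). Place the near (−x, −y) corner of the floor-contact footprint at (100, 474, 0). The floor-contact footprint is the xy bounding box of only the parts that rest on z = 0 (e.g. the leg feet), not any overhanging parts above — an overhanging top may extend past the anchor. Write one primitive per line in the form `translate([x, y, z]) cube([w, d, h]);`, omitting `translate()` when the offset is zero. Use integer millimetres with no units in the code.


translate([100, 474, 0]) cube([1159, 1878, 107]);


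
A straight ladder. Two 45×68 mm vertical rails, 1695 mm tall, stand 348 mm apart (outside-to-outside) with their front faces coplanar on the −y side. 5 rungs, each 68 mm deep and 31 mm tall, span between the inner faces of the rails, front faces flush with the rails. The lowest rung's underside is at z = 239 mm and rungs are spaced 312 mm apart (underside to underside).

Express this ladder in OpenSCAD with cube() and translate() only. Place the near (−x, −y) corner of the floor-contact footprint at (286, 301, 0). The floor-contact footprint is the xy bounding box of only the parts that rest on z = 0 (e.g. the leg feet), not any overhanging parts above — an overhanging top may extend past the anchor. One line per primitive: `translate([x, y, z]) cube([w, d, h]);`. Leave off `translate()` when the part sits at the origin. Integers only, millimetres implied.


translate([286, 301, 0]) cube([45, 68, 1695]);
translate([589, 301, 0]) cube([45, 68, 1695]);
translate([331, 301, 239]) cube([258, 68, 31]);
translate([331, 301, 551]) cube([258, 68, 31]);
translate([331, 301, 863]) cube([258, 68, 31]);
translate([331, 301, 1175]) cube([258, 68, 31]);
translate([331, 301, 1487]) cube([258, 68, 31]);


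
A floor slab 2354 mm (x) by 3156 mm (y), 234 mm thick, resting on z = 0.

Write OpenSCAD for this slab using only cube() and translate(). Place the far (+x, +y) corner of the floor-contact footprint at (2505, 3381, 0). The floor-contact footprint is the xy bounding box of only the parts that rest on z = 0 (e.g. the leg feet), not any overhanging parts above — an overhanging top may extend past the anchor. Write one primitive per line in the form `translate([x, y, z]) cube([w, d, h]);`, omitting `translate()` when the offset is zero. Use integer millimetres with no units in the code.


translate([151, 225, 0]) cube([2354, 3156, 234]);


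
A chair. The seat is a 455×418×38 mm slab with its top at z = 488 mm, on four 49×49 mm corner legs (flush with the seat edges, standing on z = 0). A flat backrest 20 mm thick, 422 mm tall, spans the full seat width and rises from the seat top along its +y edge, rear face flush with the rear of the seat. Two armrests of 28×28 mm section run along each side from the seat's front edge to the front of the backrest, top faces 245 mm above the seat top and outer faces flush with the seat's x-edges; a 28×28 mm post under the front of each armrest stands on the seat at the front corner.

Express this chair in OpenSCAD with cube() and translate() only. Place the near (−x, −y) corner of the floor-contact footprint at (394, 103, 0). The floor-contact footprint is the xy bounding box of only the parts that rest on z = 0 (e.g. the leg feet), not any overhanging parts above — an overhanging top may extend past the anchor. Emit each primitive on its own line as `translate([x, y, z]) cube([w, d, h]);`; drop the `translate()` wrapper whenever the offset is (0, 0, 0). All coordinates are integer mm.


translate([394, 103, 450]) cube([455, 418, 38]);
translate([394, 103, 0]) cube([49, 49, 450]);
translate([800, 103, 0]) cube([49, 49, 450]);
translate([394, 472, 0]) cube([49, 49, 450]);
translate([800, 472, 0]) cube([49, 49, 450]);
translate([394, 501, 488]) cube([455, 20, 422]);
translate([394, 103, 705]) cube([28, 398, 28]);
translate([821, 103, 705]) cube([28, 398, 28]);
translate([394, 103, 488]) cube([28, 28, 217]);
translate([821, 103, 488]) cube([28, 28, 217]);


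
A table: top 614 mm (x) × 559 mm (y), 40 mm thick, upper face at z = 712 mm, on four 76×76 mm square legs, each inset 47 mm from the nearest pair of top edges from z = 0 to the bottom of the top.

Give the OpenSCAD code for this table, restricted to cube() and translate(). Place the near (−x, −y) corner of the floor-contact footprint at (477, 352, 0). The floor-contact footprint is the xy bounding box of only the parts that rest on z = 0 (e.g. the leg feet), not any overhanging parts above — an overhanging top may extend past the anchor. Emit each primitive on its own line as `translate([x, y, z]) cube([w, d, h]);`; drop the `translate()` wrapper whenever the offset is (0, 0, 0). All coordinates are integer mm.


translate([430, 305, 672]) cube([614, 559, 40]);
translate([477, 352, 0]) cube([76, 76, 672]);
translate([921, 352, 0]) cube([76, 76, 672]);
translate([477, 741, 0]) cube([76, 76, 672]);
translate([921, 741, 0]) cube([76, 76, 672]);


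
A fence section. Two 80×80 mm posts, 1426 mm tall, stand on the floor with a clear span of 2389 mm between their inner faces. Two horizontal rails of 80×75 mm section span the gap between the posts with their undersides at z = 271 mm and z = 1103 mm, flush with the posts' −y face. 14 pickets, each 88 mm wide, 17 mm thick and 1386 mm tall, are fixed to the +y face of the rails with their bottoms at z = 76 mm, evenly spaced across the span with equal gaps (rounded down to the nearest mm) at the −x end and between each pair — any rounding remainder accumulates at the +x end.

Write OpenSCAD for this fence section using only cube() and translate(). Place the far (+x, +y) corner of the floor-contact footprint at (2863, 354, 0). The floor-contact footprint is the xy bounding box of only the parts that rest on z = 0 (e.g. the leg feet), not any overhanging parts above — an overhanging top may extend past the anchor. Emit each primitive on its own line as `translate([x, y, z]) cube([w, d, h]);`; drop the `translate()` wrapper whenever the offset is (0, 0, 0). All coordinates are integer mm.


translate([314, 274, 0]) cube([80, 80, 1426]);
translate([2783, 274, 0]) cube([80, 80, 1426]);
translate([394, 274, 271]) cube([2389, 80, 75]);
translate([394, 274, 1103]) cube([2389, 80, 75]);
translate([471, 354, 76]) cube([88, 17, 1386]);
translate([636, 354, 76]) cube([88, 17, 1386]);
translate([801, 354, 76]) cube([88, 17, 1386]);
translate([966, 354, 76]) cube([88, 17, 1386]);
translate([1131, 354, 76]) cube([88, 17, 1386]);
translate([1296, 354, 76]) cube([88, 17, 1386]);
translate([1461, 354, 76]) cube([88, 17, 1386]);
translate([1626, 354, 76]) cube([88, 17, 1386]);
translate([1791, 354, 76]) cube([88, 17, 1386]);
translate([1956, 354, 76]) cube([88, 17, 1386]);
translate([2121, 354, 76]) cube([88, 17, 1386]);
translate([2286, 354, 76]) cube([88, 17, 1386]);
translate([2451, 354, 76]) cube([88, 17, 1386]);
translate([2616, 354, 76]) cube([88, 17, 1386]);
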